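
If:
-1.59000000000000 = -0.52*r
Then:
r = 3.06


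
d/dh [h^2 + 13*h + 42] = 2*h + 13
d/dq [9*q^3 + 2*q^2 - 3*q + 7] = 27*q^2 + 4*q - 3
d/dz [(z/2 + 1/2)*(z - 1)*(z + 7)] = 3*z^2/2 + 7*z - 1/2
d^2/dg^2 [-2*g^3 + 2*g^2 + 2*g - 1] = 4 - 12*g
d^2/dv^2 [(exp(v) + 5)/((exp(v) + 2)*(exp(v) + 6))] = (exp(4*v) + 12*exp(3*v) + 48*exp(2*v) - 16*exp(v) - 336)*exp(v)/(exp(6*v) + 24*exp(5*v) + 228*exp(4*v) + 1088*exp(3*v) + 2736*exp(2*v) + 3456*exp(v) + 1728)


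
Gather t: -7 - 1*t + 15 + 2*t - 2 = t + 6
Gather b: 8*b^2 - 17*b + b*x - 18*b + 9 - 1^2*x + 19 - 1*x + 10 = 8*b^2 + b*(x - 35) - 2*x + 38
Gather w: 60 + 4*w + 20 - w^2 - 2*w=-w^2 + 2*w + 80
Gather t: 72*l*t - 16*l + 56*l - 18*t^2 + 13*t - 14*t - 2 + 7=40*l - 18*t^2 + t*(72*l - 1) + 5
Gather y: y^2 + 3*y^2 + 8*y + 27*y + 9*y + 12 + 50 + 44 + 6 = 4*y^2 + 44*y + 112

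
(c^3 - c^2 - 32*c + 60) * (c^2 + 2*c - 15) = c^5 + c^4 - 49*c^3 + 11*c^2 + 600*c - 900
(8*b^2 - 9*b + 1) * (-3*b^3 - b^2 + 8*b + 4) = -24*b^5 + 19*b^4 + 70*b^3 - 41*b^2 - 28*b + 4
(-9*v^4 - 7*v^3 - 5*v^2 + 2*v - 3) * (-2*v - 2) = 18*v^5 + 32*v^4 + 24*v^3 + 6*v^2 + 2*v + 6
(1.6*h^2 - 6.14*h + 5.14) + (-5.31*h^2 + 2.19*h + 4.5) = -3.71*h^2 - 3.95*h + 9.64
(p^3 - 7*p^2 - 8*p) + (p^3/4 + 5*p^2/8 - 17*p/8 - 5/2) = 5*p^3/4 - 51*p^2/8 - 81*p/8 - 5/2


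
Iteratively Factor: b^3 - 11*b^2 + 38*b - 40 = (b - 5)*(b^2 - 6*b + 8) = (b - 5)*(b - 4)*(b - 2)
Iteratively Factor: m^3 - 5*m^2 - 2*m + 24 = (m - 3)*(m^2 - 2*m - 8) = (m - 3)*(m + 2)*(m - 4)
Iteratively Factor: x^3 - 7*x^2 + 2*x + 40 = (x - 5)*(x^2 - 2*x - 8) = (x - 5)*(x - 4)*(x + 2)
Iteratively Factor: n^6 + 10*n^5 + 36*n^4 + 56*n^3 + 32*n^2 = (n + 2)*(n^5 + 8*n^4 + 20*n^3 + 16*n^2) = n*(n + 2)*(n^4 + 8*n^3 + 20*n^2 + 16*n) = n*(n + 2)^2*(n^3 + 6*n^2 + 8*n) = n*(n + 2)^3*(n^2 + 4*n) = n*(n + 2)^3*(n + 4)*(n)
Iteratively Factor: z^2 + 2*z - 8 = (z - 2)*(z + 4)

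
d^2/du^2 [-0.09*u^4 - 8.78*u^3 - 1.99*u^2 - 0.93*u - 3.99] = -1.08*u^2 - 52.68*u - 3.98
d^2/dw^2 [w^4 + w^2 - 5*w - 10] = 12*w^2 + 2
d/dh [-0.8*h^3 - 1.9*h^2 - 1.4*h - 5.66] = -2.4*h^2 - 3.8*h - 1.4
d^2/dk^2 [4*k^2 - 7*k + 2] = 8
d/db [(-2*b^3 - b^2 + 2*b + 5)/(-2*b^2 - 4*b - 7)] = 2*(2*b^4 + 8*b^3 + 25*b^2 + 17*b + 3)/(4*b^4 + 16*b^3 + 44*b^2 + 56*b + 49)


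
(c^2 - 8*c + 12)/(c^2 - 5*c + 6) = (c - 6)/(c - 3)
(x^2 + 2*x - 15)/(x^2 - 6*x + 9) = (x + 5)/(x - 3)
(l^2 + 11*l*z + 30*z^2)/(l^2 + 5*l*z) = (l + 6*z)/l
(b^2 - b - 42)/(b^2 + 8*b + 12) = (b - 7)/(b + 2)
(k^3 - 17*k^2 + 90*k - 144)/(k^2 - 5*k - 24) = (k^2 - 9*k + 18)/(k + 3)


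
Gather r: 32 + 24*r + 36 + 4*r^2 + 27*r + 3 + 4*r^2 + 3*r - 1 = 8*r^2 + 54*r + 70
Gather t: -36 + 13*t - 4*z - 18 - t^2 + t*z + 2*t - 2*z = -t^2 + t*(z + 15) - 6*z - 54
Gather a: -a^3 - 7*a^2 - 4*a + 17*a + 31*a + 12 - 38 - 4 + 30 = -a^3 - 7*a^2 + 44*a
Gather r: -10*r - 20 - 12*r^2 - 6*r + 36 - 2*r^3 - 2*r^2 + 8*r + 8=-2*r^3 - 14*r^2 - 8*r + 24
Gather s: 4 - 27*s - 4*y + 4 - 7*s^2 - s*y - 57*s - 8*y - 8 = -7*s^2 + s*(-y - 84) - 12*y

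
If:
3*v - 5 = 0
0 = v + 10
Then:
No Solution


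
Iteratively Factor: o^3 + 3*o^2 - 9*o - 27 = (o - 3)*(o^2 + 6*o + 9) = (o - 3)*(o + 3)*(o + 3)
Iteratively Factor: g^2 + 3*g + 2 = (g + 1)*(g + 2)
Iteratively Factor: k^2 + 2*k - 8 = (k - 2)*(k + 4)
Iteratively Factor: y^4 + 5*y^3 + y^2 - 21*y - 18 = (y + 3)*(y^3 + 2*y^2 - 5*y - 6) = (y - 2)*(y + 3)*(y^2 + 4*y + 3) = (y - 2)*(y + 3)^2*(y + 1)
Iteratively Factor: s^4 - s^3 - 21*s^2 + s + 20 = (s - 5)*(s^3 + 4*s^2 - s - 4) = (s - 5)*(s + 1)*(s^2 + 3*s - 4) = (s - 5)*(s - 1)*(s + 1)*(s + 4)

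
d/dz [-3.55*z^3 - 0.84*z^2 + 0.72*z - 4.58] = -10.65*z^2 - 1.68*z + 0.72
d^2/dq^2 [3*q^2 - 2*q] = 6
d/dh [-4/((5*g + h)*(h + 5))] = 4*(5*g + 2*h + 5)/((5*g + h)^2*(h + 5)^2)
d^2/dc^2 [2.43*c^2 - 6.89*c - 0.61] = 4.86000000000000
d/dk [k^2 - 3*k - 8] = 2*k - 3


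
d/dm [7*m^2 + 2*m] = 14*m + 2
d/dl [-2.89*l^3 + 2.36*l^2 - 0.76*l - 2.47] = -8.67*l^2 + 4.72*l - 0.76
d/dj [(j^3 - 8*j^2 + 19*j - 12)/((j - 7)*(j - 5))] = (j^4 - 24*j^3 + 182*j^2 - 536*j + 521)/(j^4 - 24*j^3 + 214*j^2 - 840*j + 1225)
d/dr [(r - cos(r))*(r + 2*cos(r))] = -r*sin(r) + 2*r + 2*sin(2*r) + cos(r)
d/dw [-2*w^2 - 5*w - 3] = -4*w - 5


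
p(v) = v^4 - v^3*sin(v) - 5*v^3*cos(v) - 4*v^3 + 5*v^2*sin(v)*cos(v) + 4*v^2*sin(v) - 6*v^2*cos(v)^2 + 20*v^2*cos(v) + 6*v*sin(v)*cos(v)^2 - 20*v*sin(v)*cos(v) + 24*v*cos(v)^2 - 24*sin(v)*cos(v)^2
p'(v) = 5*v^3*sin(v) - v^3*cos(v) + 4*v^3 - 5*v^2*sin(v)^2 + 12*v^2*sin(v)*cos(v) - 23*v^2*sin(v) + 5*v^2*cos(v)^2 - 11*v^2*cos(v) - 12*v^2 - 12*v*sin(v)^2*cos(v) + 20*v*sin(v)^2 - 38*v*sin(v)*cos(v) + 8*v*sin(v) + 6*v*cos(v)^3 - 32*v*cos(v)^2 + 40*v*cos(v) + 48*sin(v)^2*cos(v) + 6*sin(v)*cos(v)^2 - 20*sin(v)*cos(v) - 24*cos(v)^3 + 24*cos(v)^2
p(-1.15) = 3.26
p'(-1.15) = -13.13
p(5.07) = 103.45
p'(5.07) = -16.11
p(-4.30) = 385.71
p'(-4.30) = -1479.18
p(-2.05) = -12.65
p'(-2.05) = 103.88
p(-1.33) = 5.76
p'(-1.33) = -13.64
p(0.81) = 1.36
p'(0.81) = 2.57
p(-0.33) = -0.10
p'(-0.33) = 0.67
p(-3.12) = -261.62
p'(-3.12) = 191.36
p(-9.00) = 3909.52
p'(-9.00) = -98.21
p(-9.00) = 3909.52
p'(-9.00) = -98.21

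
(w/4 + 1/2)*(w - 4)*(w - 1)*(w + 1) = w^4/4 - w^3/2 - 9*w^2/4 + w/2 + 2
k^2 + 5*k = k*(k + 5)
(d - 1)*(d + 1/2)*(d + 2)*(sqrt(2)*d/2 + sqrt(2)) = sqrt(2)*d^4/2 + 7*sqrt(2)*d^3/4 + 3*sqrt(2)*d^2/4 - 2*sqrt(2)*d - sqrt(2)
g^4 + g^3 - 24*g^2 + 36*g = g*(g - 3)*(g - 2)*(g + 6)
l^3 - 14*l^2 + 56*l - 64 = (l - 8)*(l - 4)*(l - 2)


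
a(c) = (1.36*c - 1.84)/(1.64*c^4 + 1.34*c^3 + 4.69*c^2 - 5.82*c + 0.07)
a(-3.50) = -0.02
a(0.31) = 1.15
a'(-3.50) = -0.02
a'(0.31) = -3.30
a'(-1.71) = -0.14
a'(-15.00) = -0.00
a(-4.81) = -0.01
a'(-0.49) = -1.27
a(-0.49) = -0.63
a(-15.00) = -0.00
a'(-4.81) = -0.01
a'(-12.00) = -0.00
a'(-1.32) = -0.22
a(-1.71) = -0.13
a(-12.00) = -0.00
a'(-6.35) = -0.00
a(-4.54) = -0.01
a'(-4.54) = -0.01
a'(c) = (1.36*c - 1.84)*(-6.56*c^3 - 4.02*c^2 - 9.38*c + 5.82)/(1.64*c^4 + 1.34*c^3 + 4.69*c^2 - 5.82*c + 0.07)^2 + 1.36/(1.64*c^4 + 1.34*c^3 + 4.69*c^2 - 5.82*c + 0.07)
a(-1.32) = -0.20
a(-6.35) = -0.00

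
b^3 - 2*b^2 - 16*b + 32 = (b - 4)*(b - 2)*(b + 4)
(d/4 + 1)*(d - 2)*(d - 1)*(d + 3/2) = d^4/4 + 5*d^3/8 - 17*d^2/8 - 7*d/4 + 3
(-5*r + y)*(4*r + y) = -20*r^2 - r*y + y^2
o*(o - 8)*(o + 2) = o^3 - 6*o^2 - 16*o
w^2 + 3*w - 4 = (w - 1)*(w + 4)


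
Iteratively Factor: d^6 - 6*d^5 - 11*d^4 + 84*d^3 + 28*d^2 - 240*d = (d + 2)*(d^5 - 8*d^4 + 5*d^3 + 74*d^2 - 120*d) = d*(d + 2)*(d^4 - 8*d^3 + 5*d^2 + 74*d - 120) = d*(d - 2)*(d + 2)*(d^3 - 6*d^2 - 7*d + 60) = d*(d - 5)*(d - 2)*(d + 2)*(d^2 - d - 12) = d*(d - 5)*(d - 4)*(d - 2)*(d + 2)*(d + 3)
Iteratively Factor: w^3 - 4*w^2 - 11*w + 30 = (w + 3)*(w^2 - 7*w + 10) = (w - 2)*(w + 3)*(w - 5)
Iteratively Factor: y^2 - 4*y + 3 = (y - 3)*(y - 1)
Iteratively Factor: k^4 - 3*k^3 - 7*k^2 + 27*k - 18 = (k + 3)*(k^3 - 6*k^2 + 11*k - 6) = (k - 3)*(k + 3)*(k^2 - 3*k + 2) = (k - 3)*(k - 1)*(k + 3)*(k - 2)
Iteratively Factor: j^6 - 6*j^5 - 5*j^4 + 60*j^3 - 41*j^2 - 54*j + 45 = (j - 3)*(j^5 - 3*j^4 - 14*j^3 + 18*j^2 + 13*j - 15) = (j - 3)*(j + 1)*(j^4 - 4*j^3 - 10*j^2 + 28*j - 15) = (j - 3)*(j - 1)*(j + 1)*(j^3 - 3*j^2 - 13*j + 15) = (j - 5)*(j - 3)*(j - 1)*(j + 1)*(j^2 + 2*j - 3) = (j - 5)*(j - 3)*(j - 1)^2*(j + 1)*(j + 3)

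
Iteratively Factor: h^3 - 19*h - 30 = (h - 5)*(h^2 + 5*h + 6) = (h - 5)*(h + 3)*(h + 2)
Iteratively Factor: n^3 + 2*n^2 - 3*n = (n - 1)*(n^2 + 3*n) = (n - 1)*(n + 3)*(n)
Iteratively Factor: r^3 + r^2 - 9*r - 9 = (r + 1)*(r^2 - 9) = (r + 1)*(r + 3)*(r - 3)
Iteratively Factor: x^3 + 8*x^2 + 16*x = (x + 4)*(x^2 + 4*x) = (x + 4)^2*(x)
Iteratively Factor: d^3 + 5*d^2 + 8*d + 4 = (d + 2)*(d^2 + 3*d + 2) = (d + 1)*(d + 2)*(d + 2)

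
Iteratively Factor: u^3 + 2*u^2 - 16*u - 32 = (u + 4)*(u^2 - 2*u - 8) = (u + 2)*(u + 4)*(u - 4)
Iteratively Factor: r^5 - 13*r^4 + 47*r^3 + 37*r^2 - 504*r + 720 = (r - 4)*(r^4 - 9*r^3 + 11*r^2 + 81*r - 180) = (r - 4)*(r - 3)*(r^3 - 6*r^2 - 7*r + 60) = (r - 4)^2*(r - 3)*(r^2 - 2*r - 15) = (r - 4)^2*(r - 3)*(r + 3)*(r - 5)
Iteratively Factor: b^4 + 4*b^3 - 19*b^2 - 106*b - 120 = (b + 2)*(b^3 + 2*b^2 - 23*b - 60) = (b + 2)*(b + 3)*(b^2 - b - 20) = (b - 5)*(b + 2)*(b + 3)*(b + 4)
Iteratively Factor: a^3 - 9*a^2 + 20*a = (a)*(a^2 - 9*a + 20) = a*(a - 5)*(a - 4)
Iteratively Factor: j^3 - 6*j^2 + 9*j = (j - 3)*(j^2 - 3*j) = j*(j - 3)*(j - 3)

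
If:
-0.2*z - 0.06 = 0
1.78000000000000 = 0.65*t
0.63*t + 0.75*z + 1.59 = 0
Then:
No Solution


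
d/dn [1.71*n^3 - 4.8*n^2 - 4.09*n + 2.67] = 5.13*n^2 - 9.6*n - 4.09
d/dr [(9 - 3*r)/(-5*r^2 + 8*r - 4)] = 15*(-r^2 + 6*r - 4)/(25*r^4 - 80*r^3 + 104*r^2 - 64*r + 16)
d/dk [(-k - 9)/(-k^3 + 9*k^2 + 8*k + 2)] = (k^3 - 9*k^2 - 8*k + (k + 9)*(-3*k^2 + 18*k + 8) - 2)/(-k^3 + 9*k^2 + 8*k + 2)^2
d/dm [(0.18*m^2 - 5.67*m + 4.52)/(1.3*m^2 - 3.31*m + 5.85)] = (6.7752*m^2 - 9.646*m - 18.2083)/(1.69*m^4 - 8.606*m^3 + 26.1661*m^2 - 38.727*m + 34.2225)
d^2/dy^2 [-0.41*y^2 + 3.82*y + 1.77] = -0.820000000000000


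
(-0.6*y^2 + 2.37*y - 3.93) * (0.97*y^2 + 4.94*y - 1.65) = -0.582*y^4 - 0.6651*y^3 + 8.8857*y^2 - 23.3247*y + 6.4845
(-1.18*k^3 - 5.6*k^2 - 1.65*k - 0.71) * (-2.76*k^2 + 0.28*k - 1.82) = 3.2568*k^5 + 15.1256*k^4 + 5.1336*k^3 + 11.6896*k^2 + 2.8042*k + 1.2922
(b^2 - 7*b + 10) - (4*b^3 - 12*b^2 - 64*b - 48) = -4*b^3 + 13*b^2 + 57*b + 58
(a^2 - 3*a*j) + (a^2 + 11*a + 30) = 2*a^2 - 3*a*j + 11*a + 30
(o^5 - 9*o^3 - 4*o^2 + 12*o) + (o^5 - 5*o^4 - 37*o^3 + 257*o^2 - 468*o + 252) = 2*o^5 - 5*o^4 - 46*o^3 + 253*o^2 - 456*o + 252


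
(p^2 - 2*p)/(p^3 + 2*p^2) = (p - 2)/(p*(p + 2))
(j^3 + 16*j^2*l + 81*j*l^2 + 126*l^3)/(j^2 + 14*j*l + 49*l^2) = (j^2 + 9*j*l + 18*l^2)/(j + 7*l)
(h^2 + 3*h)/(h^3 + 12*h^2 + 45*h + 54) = h/(h^2 + 9*h + 18)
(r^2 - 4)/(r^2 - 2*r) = (r + 2)/r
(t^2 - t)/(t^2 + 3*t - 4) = t/(t + 4)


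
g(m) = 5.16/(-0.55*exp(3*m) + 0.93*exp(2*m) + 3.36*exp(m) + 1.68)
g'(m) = 5.16*(1.65*exp(3*m) - 1.86*exp(2*m) - 3.36*exp(m))/(-0.55*exp(3*m) + 0.93*exp(2*m) + 3.36*exp(m) + 1.68)^2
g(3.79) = -0.00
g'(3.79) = 0.00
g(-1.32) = 1.96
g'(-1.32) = -0.74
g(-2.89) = 2.76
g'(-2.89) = -0.28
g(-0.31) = 1.17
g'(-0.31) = -0.74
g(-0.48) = 1.29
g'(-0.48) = -0.78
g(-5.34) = 3.04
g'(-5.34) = -0.03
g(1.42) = -0.69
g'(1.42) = 6.62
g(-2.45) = 2.61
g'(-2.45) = -0.40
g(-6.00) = 3.06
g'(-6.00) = -0.02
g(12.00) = 0.00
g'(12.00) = 0.00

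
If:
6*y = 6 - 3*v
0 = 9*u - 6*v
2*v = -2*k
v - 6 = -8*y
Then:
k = -2/3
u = 4/9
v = 2/3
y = 2/3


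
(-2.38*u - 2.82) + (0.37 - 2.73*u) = -5.11*u - 2.45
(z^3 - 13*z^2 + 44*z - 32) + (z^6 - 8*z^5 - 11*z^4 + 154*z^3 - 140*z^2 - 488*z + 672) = z^6 - 8*z^5 - 11*z^4 + 155*z^3 - 153*z^2 - 444*z + 640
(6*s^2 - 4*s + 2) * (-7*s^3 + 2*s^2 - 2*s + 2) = -42*s^5 + 40*s^4 - 34*s^3 + 24*s^2 - 12*s + 4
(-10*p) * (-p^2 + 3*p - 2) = 10*p^3 - 30*p^2 + 20*p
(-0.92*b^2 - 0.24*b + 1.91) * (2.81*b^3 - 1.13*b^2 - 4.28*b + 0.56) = -2.5852*b^5 + 0.3652*b^4 + 9.5759*b^3 - 1.6463*b^2 - 8.3092*b + 1.0696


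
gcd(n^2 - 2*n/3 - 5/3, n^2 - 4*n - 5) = n + 1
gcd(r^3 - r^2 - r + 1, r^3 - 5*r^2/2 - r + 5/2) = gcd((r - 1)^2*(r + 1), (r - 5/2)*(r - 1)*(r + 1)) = r^2 - 1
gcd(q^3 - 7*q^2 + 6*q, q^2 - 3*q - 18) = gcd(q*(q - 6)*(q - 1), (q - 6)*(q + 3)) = q - 6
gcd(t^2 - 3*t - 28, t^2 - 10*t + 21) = t - 7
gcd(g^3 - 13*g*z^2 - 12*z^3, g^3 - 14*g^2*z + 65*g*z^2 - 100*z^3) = -g + 4*z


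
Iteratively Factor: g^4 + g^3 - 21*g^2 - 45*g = (g - 5)*(g^3 + 6*g^2 + 9*g) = (g - 5)*(g + 3)*(g^2 + 3*g) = g*(g - 5)*(g + 3)*(g + 3)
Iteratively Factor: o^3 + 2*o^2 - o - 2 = (o - 1)*(o^2 + 3*o + 2) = (o - 1)*(o + 1)*(o + 2)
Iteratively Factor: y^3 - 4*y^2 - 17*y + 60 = (y - 3)*(y^2 - y - 20) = (y - 5)*(y - 3)*(y + 4)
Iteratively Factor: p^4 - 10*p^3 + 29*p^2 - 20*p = (p - 1)*(p^3 - 9*p^2 + 20*p) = (p - 4)*(p - 1)*(p^2 - 5*p) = (p - 5)*(p - 4)*(p - 1)*(p)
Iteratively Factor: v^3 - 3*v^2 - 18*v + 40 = (v - 2)*(v^2 - v - 20) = (v - 2)*(v + 4)*(v - 5)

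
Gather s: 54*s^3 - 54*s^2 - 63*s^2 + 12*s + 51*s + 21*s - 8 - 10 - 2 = 54*s^3 - 117*s^2 + 84*s - 20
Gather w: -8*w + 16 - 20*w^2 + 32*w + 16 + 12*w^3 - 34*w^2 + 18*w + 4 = 12*w^3 - 54*w^2 + 42*w + 36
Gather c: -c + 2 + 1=3 - c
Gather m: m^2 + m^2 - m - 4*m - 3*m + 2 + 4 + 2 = 2*m^2 - 8*m + 8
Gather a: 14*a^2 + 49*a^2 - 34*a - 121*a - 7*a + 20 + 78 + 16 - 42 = 63*a^2 - 162*a + 72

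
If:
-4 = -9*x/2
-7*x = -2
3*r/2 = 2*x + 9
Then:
No Solution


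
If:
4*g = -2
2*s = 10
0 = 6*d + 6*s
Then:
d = -5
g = -1/2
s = 5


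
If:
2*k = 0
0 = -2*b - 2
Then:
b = -1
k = 0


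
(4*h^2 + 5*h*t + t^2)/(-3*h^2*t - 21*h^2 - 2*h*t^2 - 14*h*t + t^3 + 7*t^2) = (4*h + t)/(-3*h*t - 21*h + t^2 + 7*t)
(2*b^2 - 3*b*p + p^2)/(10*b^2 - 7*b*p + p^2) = (-b + p)/(-5*b + p)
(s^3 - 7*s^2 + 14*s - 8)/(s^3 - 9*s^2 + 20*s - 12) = (s - 4)/(s - 6)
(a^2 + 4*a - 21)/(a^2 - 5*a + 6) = (a + 7)/(a - 2)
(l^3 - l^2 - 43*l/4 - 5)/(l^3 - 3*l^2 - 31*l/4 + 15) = (2*l + 1)/(2*l - 3)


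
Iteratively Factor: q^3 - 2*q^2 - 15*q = (q)*(q^2 - 2*q - 15) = q*(q - 5)*(q + 3)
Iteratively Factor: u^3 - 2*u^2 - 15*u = (u - 5)*(u^2 + 3*u) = u*(u - 5)*(u + 3)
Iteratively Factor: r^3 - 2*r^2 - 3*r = (r + 1)*(r^2 - 3*r) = (r - 3)*(r + 1)*(r)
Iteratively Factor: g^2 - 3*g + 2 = (g - 1)*(g - 2)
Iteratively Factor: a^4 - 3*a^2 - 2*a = (a + 1)*(a^3 - a^2 - 2*a) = (a + 1)^2*(a^2 - 2*a) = (a - 2)*(a + 1)^2*(a)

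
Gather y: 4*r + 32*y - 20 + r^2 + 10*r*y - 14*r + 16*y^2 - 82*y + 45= r^2 - 10*r + 16*y^2 + y*(10*r - 50) + 25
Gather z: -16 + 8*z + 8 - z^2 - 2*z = -z^2 + 6*z - 8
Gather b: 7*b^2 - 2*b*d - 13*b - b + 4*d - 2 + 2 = 7*b^2 + b*(-2*d - 14) + 4*d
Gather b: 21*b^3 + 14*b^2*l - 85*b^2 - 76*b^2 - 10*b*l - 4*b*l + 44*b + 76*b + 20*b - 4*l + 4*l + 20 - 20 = 21*b^3 + b^2*(14*l - 161) + b*(140 - 14*l)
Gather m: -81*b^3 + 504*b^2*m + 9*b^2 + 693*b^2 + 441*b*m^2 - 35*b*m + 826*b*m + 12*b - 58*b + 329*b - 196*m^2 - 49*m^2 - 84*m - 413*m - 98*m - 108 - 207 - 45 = -81*b^3 + 702*b^2 + 283*b + m^2*(441*b - 245) + m*(504*b^2 + 791*b - 595) - 360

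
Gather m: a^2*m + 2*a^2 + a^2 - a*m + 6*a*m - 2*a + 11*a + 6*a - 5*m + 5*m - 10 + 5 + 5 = 3*a^2 + 15*a + m*(a^2 + 5*a)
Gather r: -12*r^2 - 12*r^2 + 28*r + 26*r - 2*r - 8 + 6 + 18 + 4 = -24*r^2 + 52*r + 20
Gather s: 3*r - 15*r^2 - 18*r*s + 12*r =-15*r^2 - 18*r*s + 15*r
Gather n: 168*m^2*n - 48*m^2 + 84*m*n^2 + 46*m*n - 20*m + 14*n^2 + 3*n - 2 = -48*m^2 - 20*m + n^2*(84*m + 14) + n*(168*m^2 + 46*m + 3) - 2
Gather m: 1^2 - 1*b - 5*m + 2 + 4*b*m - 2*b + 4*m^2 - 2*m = -3*b + 4*m^2 + m*(4*b - 7) + 3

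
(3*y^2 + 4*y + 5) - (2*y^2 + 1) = y^2 + 4*y + 4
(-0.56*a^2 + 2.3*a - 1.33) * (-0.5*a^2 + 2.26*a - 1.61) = 0.28*a^4 - 2.4156*a^3 + 6.7646*a^2 - 6.7088*a + 2.1413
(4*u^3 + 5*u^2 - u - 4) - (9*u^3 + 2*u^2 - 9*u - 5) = -5*u^3 + 3*u^2 + 8*u + 1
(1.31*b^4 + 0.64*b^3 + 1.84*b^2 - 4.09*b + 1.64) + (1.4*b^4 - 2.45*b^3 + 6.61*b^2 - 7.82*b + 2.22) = 2.71*b^4 - 1.81*b^3 + 8.45*b^2 - 11.91*b + 3.86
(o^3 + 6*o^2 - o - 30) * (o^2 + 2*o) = o^5 + 8*o^4 + 11*o^3 - 32*o^2 - 60*o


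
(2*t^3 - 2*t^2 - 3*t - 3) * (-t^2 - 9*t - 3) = -2*t^5 - 16*t^4 + 15*t^3 + 36*t^2 + 36*t + 9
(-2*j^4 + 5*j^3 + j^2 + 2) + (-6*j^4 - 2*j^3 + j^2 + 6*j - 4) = -8*j^4 + 3*j^3 + 2*j^2 + 6*j - 2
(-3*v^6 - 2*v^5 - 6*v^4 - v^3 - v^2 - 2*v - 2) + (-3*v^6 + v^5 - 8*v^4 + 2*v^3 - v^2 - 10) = -6*v^6 - v^5 - 14*v^4 + v^3 - 2*v^2 - 2*v - 12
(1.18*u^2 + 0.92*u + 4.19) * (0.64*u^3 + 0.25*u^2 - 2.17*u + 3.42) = 0.7552*u^5 + 0.8838*u^4 + 0.351*u^3 + 3.0867*u^2 - 5.9459*u + 14.3298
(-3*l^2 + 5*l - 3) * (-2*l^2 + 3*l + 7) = 6*l^4 - 19*l^3 + 26*l - 21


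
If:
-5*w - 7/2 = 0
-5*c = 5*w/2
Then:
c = 7/20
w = -7/10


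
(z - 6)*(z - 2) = z^2 - 8*z + 12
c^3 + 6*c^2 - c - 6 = (c - 1)*(c + 1)*(c + 6)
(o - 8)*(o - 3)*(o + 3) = o^3 - 8*o^2 - 9*o + 72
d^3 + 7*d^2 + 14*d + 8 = (d + 1)*(d + 2)*(d + 4)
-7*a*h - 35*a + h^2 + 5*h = (-7*a + h)*(h + 5)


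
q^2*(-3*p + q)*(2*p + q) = -6*p^2*q^2 - p*q^3 + q^4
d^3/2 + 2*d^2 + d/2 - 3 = (d/2 + 1)*(d - 1)*(d + 3)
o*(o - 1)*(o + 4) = o^3 + 3*o^2 - 4*o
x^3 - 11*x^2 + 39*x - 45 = (x - 5)*(x - 3)^2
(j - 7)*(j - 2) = j^2 - 9*j + 14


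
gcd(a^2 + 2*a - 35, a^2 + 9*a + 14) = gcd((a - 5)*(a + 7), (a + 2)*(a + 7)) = a + 7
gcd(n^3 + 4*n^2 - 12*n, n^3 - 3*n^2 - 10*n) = n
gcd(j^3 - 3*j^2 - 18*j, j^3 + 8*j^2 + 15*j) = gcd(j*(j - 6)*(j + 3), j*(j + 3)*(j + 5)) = j^2 + 3*j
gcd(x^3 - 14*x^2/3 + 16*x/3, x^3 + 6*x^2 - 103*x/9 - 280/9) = x - 8/3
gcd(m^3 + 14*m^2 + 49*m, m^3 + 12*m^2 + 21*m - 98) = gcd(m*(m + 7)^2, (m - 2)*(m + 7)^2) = m^2 + 14*m + 49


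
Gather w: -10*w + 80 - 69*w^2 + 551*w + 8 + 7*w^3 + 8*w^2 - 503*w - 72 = 7*w^3 - 61*w^2 + 38*w + 16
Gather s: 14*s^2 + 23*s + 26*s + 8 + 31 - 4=14*s^2 + 49*s + 35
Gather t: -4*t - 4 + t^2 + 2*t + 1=t^2 - 2*t - 3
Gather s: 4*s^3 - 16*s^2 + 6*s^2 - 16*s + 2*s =4*s^3 - 10*s^2 - 14*s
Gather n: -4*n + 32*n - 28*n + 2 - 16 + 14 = 0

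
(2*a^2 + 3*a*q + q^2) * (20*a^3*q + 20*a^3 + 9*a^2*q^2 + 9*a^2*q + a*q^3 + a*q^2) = 40*a^5*q + 40*a^5 + 78*a^4*q^2 + 78*a^4*q + 49*a^3*q^3 + 49*a^3*q^2 + 12*a^2*q^4 + 12*a^2*q^3 + a*q^5 + a*q^4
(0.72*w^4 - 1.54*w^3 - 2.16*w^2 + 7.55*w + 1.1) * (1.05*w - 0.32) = 0.756*w^5 - 1.8474*w^4 - 1.7752*w^3 + 8.6187*w^2 - 1.261*w - 0.352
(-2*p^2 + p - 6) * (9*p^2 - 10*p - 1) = -18*p^4 + 29*p^3 - 62*p^2 + 59*p + 6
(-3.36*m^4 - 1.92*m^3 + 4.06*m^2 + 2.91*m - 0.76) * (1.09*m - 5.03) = -3.6624*m^5 + 14.808*m^4 + 14.083*m^3 - 17.2499*m^2 - 15.4657*m + 3.8228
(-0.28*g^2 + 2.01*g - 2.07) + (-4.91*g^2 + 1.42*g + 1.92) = -5.19*g^2 + 3.43*g - 0.15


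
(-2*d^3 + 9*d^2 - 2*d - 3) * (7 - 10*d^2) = 20*d^5 - 90*d^4 + 6*d^3 + 93*d^2 - 14*d - 21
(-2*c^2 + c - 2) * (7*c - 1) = -14*c^3 + 9*c^2 - 15*c + 2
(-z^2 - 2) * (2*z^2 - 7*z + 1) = -2*z^4 + 7*z^3 - 5*z^2 + 14*z - 2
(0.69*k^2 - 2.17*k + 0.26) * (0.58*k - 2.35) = 0.4002*k^3 - 2.8801*k^2 + 5.2503*k - 0.611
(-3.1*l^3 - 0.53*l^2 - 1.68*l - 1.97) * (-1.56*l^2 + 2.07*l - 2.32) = 4.836*l^5 - 5.5902*l^4 + 8.7157*l^3 + 0.8252*l^2 - 0.1803*l + 4.5704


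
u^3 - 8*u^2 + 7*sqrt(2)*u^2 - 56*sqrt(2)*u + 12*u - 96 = (u - 8)*(u + sqrt(2))*(u + 6*sqrt(2))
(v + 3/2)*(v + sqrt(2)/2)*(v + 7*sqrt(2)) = v^3 + 3*v^2/2 + 15*sqrt(2)*v^2/2 + 7*v + 45*sqrt(2)*v/4 + 21/2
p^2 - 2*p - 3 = (p - 3)*(p + 1)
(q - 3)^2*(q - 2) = q^3 - 8*q^2 + 21*q - 18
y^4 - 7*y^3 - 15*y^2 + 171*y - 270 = (y - 6)*(y - 3)^2*(y + 5)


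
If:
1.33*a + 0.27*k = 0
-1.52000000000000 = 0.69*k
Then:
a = 0.45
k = -2.20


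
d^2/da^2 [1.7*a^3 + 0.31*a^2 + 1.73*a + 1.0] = 10.2*a + 0.62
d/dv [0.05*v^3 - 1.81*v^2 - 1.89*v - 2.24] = 0.15*v^2 - 3.62*v - 1.89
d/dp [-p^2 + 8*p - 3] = 8 - 2*p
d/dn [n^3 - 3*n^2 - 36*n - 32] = 3*n^2 - 6*n - 36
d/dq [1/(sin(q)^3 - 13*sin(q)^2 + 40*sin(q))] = (-3*cos(q) + 26/tan(q) - 40*cos(q)/sin(q)^2)/((sin(q) - 8)^2*(sin(q) - 5)^2)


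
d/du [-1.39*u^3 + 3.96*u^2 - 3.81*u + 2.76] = -4.17*u^2 + 7.92*u - 3.81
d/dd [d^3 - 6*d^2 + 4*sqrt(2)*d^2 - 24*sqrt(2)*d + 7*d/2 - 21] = 3*d^2 - 12*d + 8*sqrt(2)*d - 24*sqrt(2) + 7/2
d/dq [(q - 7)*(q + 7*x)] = 2*q + 7*x - 7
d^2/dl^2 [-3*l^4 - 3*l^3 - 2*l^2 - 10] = -36*l^2 - 18*l - 4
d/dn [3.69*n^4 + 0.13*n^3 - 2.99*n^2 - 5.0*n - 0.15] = 14.76*n^3 + 0.39*n^2 - 5.98*n - 5.0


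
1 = 1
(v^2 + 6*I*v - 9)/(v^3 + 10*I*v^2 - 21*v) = (v + 3*I)/(v*(v + 7*I))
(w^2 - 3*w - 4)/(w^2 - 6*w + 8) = (w + 1)/(w - 2)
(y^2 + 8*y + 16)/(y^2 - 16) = (y + 4)/(y - 4)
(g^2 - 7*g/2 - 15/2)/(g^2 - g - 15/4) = 2*(g - 5)/(2*g - 5)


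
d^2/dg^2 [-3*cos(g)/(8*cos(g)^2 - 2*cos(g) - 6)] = 3*(4*(1 - cos(2*g))^2 + 72*cos(g) + 46*cos(2*g) + 5*cos(3*g) + 24)/(2*(cos(g) - 1)^2*(4*cos(g) + 3)^3)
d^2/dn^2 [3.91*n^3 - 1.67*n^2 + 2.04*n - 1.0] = 23.46*n - 3.34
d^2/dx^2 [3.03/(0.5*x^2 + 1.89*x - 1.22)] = 3.03*(-0.5*x^2 - 1.89*x + (1.0*x + 1.89)*(2.0*x + 3.78) + 1.22)/(0.5*x^2 + 1.89*x - 1.22)^3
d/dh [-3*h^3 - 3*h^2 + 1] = 3*h*(-3*h - 2)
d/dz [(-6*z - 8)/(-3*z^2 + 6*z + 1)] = 6*(-3*z^2 - 8*z + 7)/(9*z^4 - 36*z^3 + 30*z^2 + 12*z + 1)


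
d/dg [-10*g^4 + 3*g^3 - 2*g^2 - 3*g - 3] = -40*g^3 + 9*g^2 - 4*g - 3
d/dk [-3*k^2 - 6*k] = -6*k - 6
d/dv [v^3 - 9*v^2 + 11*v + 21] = 3*v^2 - 18*v + 11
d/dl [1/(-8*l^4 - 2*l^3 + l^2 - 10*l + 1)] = 2*(16*l^3 + 3*l^2 - l + 5)/(8*l^4 + 2*l^3 - l^2 + 10*l - 1)^2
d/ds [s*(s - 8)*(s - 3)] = 3*s^2 - 22*s + 24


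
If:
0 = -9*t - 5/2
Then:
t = -5/18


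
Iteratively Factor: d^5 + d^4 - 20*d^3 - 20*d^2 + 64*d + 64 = (d + 1)*(d^4 - 20*d^2 + 64) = (d + 1)*(d + 2)*(d^3 - 2*d^2 - 16*d + 32) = (d - 4)*(d + 1)*(d + 2)*(d^2 + 2*d - 8) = (d - 4)*(d + 1)*(d + 2)*(d + 4)*(d - 2)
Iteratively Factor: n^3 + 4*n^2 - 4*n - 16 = (n - 2)*(n^2 + 6*n + 8) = (n - 2)*(n + 2)*(n + 4)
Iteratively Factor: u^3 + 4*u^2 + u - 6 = (u - 1)*(u^2 + 5*u + 6) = (u - 1)*(u + 3)*(u + 2)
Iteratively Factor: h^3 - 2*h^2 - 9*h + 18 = (h - 3)*(h^2 + h - 6) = (h - 3)*(h - 2)*(h + 3)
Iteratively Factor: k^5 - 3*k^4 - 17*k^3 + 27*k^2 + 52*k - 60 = (k + 2)*(k^4 - 5*k^3 - 7*k^2 + 41*k - 30) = (k - 2)*(k + 2)*(k^3 - 3*k^2 - 13*k + 15) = (k - 2)*(k - 1)*(k + 2)*(k^2 - 2*k - 15) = (k - 2)*(k - 1)*(k + 2)*(k + 3)*(k - 5)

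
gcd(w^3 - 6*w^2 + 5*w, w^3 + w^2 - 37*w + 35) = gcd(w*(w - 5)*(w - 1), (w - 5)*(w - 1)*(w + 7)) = w^2 - 6*w + 5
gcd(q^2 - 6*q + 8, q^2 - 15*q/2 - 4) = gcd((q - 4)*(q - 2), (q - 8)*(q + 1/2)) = 1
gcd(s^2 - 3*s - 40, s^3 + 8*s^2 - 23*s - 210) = 1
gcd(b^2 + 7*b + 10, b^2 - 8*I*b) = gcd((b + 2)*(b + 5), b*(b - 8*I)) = 1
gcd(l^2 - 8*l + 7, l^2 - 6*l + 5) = l - 1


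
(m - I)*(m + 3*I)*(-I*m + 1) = -I*m^3 + 3*m^2 - I*m + 3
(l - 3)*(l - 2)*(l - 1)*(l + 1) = l^4 - 5*l^3 + 5*l^2 + 5*l - 6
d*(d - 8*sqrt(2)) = d^2 - 8*sqrt(2)*d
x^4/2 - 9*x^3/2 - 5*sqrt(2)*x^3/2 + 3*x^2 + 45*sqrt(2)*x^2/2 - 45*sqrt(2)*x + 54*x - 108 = (x/2 + sqrt(2)/2)*(x - 6)*(x - 3)*(x - 6*sqrt(2))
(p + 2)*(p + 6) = p^2 + 8*p + 12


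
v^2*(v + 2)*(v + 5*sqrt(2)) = v^4 + 2*v^3 + 5*sqrt(2)*v^3 + 10*sqrt(2)*v^2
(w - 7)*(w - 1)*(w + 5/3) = w^3 - 19*w^2/3 - 19*w/3 + 35/3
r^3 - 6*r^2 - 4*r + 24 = (r - 6)*(r - 2)*(r + 2)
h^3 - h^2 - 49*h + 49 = (h - 7)*(h - 1)*(h + 7)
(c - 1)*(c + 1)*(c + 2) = c^3 + 2*c^2 - c - 2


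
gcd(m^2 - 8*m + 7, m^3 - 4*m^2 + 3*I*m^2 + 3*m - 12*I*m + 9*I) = m - 1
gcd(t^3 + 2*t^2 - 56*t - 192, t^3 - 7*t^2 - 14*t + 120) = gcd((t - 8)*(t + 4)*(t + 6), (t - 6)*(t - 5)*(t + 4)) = t + 4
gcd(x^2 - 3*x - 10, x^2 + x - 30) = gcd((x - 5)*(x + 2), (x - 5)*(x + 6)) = x - 5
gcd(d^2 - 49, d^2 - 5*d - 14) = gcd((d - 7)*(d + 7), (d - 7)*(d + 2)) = d - 7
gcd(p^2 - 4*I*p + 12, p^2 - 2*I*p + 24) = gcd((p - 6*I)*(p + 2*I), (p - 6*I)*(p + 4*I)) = p - 6*I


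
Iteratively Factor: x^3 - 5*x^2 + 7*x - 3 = (x - 1)*(x^2 - 4*x + 3) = (x - 1)^2*(x - 3)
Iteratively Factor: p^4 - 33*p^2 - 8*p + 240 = (p + 4)*(p^3 - 4*p^2 - 17*p + 60) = (p - 3)*(p + 4)*(p^2 - p - 20) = (p - 5)*(p - 3)*(p + 4)*(p + 4)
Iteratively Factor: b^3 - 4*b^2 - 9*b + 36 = (b + 3)*(b^2 - 7*b + 12) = (b - 3)*(b + 3)*(b - 4)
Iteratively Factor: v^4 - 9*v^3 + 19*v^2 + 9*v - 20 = (v + 1)*(v^3 - 10*v^2 + 29*v - 20) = (v - 1)*(v + 1)*(v^2 - 9*v + 20) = (v - 4)*(v - 1)*(v + 1)*(v - 5)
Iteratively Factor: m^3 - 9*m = (m + 3)*(m^2 - 3*m) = m*(m + 3)*(m - 3)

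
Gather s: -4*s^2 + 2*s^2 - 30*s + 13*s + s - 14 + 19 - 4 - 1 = -2*s^2 - 16*s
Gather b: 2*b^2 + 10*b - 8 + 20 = 2*b^2 + 10*b + 12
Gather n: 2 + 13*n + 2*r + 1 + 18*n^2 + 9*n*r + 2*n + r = 18*n^2 + n*(9*r + 15) + 3*r + 3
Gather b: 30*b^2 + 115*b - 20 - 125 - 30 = 30*b^2 + 115*b - 175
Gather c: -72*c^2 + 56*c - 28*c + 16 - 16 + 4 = -72*c^2 + 28*c + 4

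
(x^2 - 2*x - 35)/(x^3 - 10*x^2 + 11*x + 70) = (x + 5)/(x^2 - 3*x - 10)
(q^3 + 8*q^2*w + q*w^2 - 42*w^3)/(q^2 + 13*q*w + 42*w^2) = (q^2 + q*w - 6*w^2)/(q + 6*w)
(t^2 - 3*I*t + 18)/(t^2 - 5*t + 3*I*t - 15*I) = (t - 6*I)/(t - 5)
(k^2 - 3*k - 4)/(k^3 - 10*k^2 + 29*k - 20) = (k + 1)/(k^2 - 6*k + 5)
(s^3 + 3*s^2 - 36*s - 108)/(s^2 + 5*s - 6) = (s^2 - 3*s - 18)/(s - 1)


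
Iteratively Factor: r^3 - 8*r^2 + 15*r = (r - 5)*(r^2 - 3*r) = r*(r - 5)*(r - 3)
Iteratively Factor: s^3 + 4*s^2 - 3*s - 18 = (s + 3)*(s^2 + s - 6) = (s - 2)*(s + 3)*(s + 3)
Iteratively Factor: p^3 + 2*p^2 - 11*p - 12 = (p + 4)*(p^2 - 2*p - 3) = (p + 1)*(p + 4)*(p - 3)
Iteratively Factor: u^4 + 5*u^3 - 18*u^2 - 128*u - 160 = (u + 4)*(u^3 + u^2 - 22*u - 40) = (u - 5)*(u + 4)*(u^2 + 6*u + 8) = (u - 5)*(u + 2)*(u + 4)*(u + 4)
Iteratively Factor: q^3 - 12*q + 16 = (q - 2)*(q^2 + 2*q - 8) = (q - 2)^2*(q + 4)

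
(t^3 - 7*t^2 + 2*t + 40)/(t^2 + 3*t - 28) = (t^2 - 3*t - 10)/(t + 7)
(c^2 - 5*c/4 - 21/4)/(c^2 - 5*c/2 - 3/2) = (4*c + 7)/(2*(2*c + 1))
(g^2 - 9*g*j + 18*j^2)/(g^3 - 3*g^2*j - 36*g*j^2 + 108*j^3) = 1/(g + 6*j)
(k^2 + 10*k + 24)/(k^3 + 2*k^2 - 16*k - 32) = (k + 6)/(k^2 - 2*k - 8)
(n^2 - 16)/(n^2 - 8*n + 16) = (n + 4)/(n - 4)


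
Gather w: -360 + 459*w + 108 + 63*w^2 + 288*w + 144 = 63*w^2 + 747*w - 108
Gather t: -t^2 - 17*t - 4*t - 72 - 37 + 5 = -t^2 - 21*t - 104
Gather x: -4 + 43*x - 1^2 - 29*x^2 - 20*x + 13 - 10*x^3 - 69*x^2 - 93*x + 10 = -10*x^3 - 98*x^2 - 70*x + 18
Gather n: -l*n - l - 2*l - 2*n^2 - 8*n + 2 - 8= -3*l - 2*n^2 + n*(-l - 8) - 6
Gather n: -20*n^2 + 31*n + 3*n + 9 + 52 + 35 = -20*n^2 + 34*n + 96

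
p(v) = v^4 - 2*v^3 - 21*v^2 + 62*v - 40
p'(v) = 4*v^3 - 6*v^2 - 42*v + 62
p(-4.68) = -105.39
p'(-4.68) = -282.87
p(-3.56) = -276.01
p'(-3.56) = -44.99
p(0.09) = -34.59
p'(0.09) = 58.17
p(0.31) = -22.85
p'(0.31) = 48.52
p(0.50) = -14.44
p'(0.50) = 40.00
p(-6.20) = 722.65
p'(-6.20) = -861.55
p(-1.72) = -189.84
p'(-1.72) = 96.14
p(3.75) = -10.53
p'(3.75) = 31.06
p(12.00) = 14960.00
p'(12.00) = 5606.00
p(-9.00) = 5720.00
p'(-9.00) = -2962.00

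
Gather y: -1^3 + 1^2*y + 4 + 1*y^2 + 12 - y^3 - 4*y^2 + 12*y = -y^3 - 3*y^2 + 13*y + 15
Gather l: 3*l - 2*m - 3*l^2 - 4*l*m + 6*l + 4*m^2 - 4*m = -3*l^2 + l*(9 - 4*m) + 4*m^2 - 6*m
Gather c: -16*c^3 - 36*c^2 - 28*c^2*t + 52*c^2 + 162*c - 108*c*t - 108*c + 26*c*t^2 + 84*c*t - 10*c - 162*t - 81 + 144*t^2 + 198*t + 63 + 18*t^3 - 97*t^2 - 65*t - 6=-16*c^3 + c^2*(16 - 28*t) + c*(26*t^2 - 24*t + 44) + 18*t^3 + 47*t^2 - 29*t - 24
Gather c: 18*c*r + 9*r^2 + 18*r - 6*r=18*c*r + 9*r^2 + 12*r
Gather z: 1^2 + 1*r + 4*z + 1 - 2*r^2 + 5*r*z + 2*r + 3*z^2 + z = -2*r^2 + 3*r + 3*z^2 + z*(5*r + 5) + 2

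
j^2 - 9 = (j - 3)*(j + 3)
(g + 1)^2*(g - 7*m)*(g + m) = g^4 - 6*g^3*m + 2*g^3 - 7*g^2*m^2 - 12*g^2*m + g^2 - 14*g*m^2 - 6*g*m - 7*m^2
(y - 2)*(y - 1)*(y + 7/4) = y^3 - 5*y^2/4 - 13*y/4 + 7/2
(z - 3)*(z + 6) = z^2 + 3*z - 18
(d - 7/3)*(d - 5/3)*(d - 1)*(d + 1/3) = d^4 - 14*d^3/3 + 56*d^2/9 - 34*d/27 - 35/27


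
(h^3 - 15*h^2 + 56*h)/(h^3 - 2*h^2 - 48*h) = (h - 7)/(h + 6)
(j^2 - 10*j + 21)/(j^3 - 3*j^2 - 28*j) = (j - 3)/(j*(j + 4))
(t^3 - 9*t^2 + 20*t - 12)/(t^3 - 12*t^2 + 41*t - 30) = (t - 2)/(t - 5)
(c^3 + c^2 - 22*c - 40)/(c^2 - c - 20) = c + 2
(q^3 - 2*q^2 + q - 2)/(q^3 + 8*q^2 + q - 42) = (q^2 + 1)/(q^2 + 10*q + 21)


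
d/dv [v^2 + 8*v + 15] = 2*v + 8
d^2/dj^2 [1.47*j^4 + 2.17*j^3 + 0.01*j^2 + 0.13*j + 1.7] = 17.64*j^2 + 13.02*j + 0.02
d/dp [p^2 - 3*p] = 2*p - 3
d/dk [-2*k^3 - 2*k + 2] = -6*k^2 - 2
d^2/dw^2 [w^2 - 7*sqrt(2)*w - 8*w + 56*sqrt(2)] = 2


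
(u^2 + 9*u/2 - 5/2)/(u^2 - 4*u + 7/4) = 2*(u + 5)/(2*u - 7)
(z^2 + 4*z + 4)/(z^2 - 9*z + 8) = (z^2 + 4*z + 4)/(z^2 - 9*z + 8)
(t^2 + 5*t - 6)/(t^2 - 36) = (t - 1)/(t - 6)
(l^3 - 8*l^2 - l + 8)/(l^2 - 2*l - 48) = (l^2 - 1)/(l + 6)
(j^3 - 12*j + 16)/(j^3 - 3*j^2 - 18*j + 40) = (j - 2)/(j - 5)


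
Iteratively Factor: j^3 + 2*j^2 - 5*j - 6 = (j + 3)*(j^2 - j - 2) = (j + 1)*(j + 3)*(j - 2)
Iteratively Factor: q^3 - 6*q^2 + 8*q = (q - 2)*(q^2 - 4*q) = q*(q - 2)*(q - 4)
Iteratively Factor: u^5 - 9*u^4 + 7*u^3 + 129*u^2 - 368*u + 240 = (u - 4)*(u^4 - 5*u^3 - 13*u^2 + 77*u - 60) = (u - 5)*(u - 4)*(u^3 - 13*u + 12) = (u - 5)*(u - 4)*(u - 1)*(u^2 + u - 12) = (u - 5)*(u - 4)*(u - 1)*(u + 4)*(u - 3)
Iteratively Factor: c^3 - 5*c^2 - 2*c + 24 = (c - 3)*(c^2 - 2*c - 8) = (c - 4)*(c - 3)*(c + 2)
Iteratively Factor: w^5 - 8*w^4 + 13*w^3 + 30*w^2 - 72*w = (w + 2)*(w^4 - 10*w^3 + 33*w^2 - 36*w) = (w - 4)*(w + 2)*(w^3 - 6*w^2 + 9*w) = (w - 4)*(w - 3)*(w + 2)*(w^2 - 3*w) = w*(w - 4)*(w - 3)*(w + 2)*(w - 3)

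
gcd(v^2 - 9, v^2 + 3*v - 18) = v - 3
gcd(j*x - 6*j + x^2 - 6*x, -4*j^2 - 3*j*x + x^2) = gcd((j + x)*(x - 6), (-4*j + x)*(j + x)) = j + x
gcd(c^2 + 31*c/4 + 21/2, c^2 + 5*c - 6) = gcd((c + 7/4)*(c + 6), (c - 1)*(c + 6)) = c + 6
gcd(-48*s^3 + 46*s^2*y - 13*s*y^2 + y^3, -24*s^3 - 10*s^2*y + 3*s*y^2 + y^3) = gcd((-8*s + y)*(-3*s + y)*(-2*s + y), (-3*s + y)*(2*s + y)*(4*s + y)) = -3*s + y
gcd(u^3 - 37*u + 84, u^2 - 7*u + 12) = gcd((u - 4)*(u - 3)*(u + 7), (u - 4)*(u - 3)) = u^2 - 7*u + 12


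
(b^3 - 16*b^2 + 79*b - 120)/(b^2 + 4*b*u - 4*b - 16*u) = (b^3 - 16*b^2 + 79*b - 120)/(b^2 + 4*b*u - 4*b - 16*u)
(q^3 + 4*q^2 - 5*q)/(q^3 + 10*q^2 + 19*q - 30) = q/(q + 6)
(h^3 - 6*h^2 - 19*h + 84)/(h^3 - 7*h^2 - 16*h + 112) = (h - 3)/(h - 4)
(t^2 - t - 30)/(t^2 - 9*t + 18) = (t + 5)/(t - 3)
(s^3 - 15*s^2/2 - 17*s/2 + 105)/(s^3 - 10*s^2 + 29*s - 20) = (s^2 - 5*s/2 - 21)/(s^2 - 5*s + 4)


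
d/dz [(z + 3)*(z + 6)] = 2*z + 9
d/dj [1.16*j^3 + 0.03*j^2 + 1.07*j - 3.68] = 3.48*j^2 + 0.06*j + 1.07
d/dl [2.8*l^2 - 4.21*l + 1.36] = 5.6*l - 4.21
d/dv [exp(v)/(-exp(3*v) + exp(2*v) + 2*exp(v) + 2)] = (2*exp(3*v) - exp(2*v) + 2)*exp(v)/(exp(6*v) - 2*exp(5*v) - 3*exp(4*v) + 8*exp(2*v) + 8*exp(v) + 4)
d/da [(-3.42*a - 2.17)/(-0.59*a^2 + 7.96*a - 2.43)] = (-2.0178*a^2 - 2.5606*a + 25.5838)/(0.3481*a^4 - 9.3928*a^3 + 66.229*a^2 - 38.6856*a + 5.9049)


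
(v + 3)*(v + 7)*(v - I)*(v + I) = v^4 + 10*v^3 + 22*v^2 + 10*v + 21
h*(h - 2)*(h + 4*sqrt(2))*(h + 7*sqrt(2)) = h^4 - 2*h^3 + 11*sqrt(2)*h^3 - 22*sqrt(2)*h^2 + 56*h^2 - 112*h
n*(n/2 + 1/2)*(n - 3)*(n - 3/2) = n^4/2 - 7*n^3/4 + 9*n/4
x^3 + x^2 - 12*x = x*(x - 3)*(x + 4)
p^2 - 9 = (p - 3)*(p + 3)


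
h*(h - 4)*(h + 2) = h^3 - 2*h^2 - 8*h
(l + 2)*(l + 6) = l^2 + 8*l + 12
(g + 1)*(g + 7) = g^2 + 8*g + 7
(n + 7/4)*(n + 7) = n^2 + 35*n/4 + 49/4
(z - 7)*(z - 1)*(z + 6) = z^3 - 2*z^2 - 41*z + 42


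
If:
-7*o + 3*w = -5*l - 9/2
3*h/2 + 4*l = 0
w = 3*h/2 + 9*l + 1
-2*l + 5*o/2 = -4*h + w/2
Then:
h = -244/337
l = 183/674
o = 1245/674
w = 1589/674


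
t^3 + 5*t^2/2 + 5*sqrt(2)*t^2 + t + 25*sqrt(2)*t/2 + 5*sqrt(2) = (t + 1/2)*(t + 2)*(t + 5*sqrt(2))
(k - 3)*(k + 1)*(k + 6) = k^3 + 4*k^2 - 15*k - 18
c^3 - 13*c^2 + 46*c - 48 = (c - 8)*(c - 3)*(c - 2)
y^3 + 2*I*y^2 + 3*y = y*(y - I)*(y + 3*I)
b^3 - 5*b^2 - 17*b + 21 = (b - 7)*(b - 1)*(b + 3)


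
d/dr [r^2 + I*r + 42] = 2*r + I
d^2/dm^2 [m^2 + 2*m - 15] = 2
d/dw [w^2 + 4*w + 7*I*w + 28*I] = 2*w + 4 + 7*I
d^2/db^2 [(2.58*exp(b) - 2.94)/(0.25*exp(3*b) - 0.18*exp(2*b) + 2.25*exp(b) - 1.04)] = (0.645*exp(6*b) - 2.00205*exp(5*b) - 4.266108*exp(4*b) + 6.076776*exp(3*b) - 6.20535599999999*exp(2*b) - 6.645078*exp(b) - 4.089072)*exp(b)/(0.015625*exp(9*b) - 0.03375*exp(8*b) + 0.446175*exp(7*b) - 0.808332*exp(6*b) + 4.296375*exp(5*b) - 6.344838*exp(4*b) + 14.729025*exp(3*b) - 16.379064*exp(2*b) + 7.3008*exp(b) - 1.124864)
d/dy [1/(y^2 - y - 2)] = (1 - 2*y)/(-y^2 + y + 2)^2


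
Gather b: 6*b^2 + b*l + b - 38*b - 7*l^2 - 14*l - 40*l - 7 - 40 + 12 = 6*b^2 + b*(l - 37) - 7*l^2 - 54*l - 35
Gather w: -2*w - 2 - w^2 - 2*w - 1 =-w^2 - 4*w - 3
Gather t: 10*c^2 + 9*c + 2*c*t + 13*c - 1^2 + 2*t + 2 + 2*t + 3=10*c^2 + 22*c + t*(2*c + 4) + 4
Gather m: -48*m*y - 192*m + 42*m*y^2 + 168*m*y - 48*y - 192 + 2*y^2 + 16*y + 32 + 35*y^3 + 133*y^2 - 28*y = m*(42*y^2 + 120*y - 192) + 35*y^3 + 135*y^2 - 60*y - 160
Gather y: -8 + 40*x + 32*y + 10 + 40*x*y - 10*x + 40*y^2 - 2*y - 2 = 30*x + 40*y^2 + y*(40*x + 30)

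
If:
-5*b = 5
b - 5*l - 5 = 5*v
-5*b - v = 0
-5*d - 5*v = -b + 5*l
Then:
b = -1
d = 1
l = -31/5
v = 5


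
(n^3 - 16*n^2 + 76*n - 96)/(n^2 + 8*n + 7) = (n^3 - 16*n^2 + 76*n - 96)/(n^2 + 8*n + 7)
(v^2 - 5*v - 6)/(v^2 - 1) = (v - 6)/(v - 1)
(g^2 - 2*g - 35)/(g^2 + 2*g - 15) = (g - 7)/(g - 3)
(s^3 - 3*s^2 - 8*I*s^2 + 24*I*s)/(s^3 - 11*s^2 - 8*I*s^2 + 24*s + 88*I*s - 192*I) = s/(s - 8)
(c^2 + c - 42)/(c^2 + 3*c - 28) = (c - 6)/(c - 4)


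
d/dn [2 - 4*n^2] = -8*n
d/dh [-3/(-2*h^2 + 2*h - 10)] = 3*(1 - 2*h)/(2*(h^2 - h + 5)^2)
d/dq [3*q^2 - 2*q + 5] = 6*q - 2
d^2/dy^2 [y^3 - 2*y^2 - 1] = 6*y - 4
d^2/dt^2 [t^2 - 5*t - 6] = 2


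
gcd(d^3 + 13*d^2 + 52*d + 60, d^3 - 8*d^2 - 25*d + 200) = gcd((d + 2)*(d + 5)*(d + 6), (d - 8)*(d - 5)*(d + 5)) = d + 5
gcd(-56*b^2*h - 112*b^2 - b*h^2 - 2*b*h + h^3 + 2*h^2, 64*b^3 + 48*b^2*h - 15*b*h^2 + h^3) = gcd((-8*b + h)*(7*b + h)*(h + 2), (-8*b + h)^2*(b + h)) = 8*b - h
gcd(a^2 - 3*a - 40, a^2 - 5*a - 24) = a - 8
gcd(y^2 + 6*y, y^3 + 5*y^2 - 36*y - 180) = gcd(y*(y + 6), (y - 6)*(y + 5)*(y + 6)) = y + 6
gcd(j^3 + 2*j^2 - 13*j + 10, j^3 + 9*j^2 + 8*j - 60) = j^2 + 3*j - 10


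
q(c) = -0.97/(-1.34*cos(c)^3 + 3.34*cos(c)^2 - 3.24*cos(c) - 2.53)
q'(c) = -0.97*(-4.02*sin(c)*cos(c)^2 + 6.68*sin(c)*cos(c) - 3.24*sin(c))/(-1.34*cos(c)^3 + 3.34*cos(c)^2 - 3.24*cos(c) - 2.53)^2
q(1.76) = 0.54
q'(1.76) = 1.37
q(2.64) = -0.26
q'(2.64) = 0.40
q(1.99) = 1.71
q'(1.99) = 18.23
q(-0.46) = 0.26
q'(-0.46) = -0.02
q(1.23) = 0.29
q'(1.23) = 0.12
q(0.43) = 0.26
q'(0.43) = 0.01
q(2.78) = -0.21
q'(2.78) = 0.22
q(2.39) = -0.45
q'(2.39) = 1.48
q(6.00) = 0.26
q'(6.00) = -0.01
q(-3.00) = -0.18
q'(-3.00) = -0.07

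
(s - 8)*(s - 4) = s^2 - 12*s + 32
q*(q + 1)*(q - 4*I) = q^3 + q^2 - 4*I*q^2 - 4*I*q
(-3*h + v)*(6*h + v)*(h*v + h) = -18*h^3*v - 18*h^3 + 3*h^2*v^2 + 3*h^2*v + h*v^3 + h*v^2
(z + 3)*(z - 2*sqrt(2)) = z^2 - 2*sqrt(2)*z + 3*z - 6*sqrt(2)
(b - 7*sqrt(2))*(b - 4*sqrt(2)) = b^2 - 11*sqrt(2)*b + 56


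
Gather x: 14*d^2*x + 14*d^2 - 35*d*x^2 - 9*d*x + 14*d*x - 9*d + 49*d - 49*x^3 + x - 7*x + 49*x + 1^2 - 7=14*d^2 - 35*d*x^2 + 40*d - 49*x^3 + x*(14*d^2 + 5*d + 43) - 6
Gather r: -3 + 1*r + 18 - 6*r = 15 - 5*r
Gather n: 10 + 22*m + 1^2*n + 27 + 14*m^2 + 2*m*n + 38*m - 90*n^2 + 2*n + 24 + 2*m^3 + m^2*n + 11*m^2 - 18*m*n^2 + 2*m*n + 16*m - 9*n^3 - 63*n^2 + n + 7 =2*m^3 + 25*m^2 + 76*m - 9*n^3 + n^2*(-18*m - 153) + n*(m^2 + 4*m + 4) + 68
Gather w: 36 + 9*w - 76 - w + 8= 8*w - 32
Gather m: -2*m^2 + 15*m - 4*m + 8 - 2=-2*m^2 + 11*m + 6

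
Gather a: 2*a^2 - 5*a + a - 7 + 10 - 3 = 2*a^2 - 4*a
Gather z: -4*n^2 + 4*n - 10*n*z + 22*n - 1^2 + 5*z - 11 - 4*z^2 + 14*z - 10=-4*n^2 + 26*n - 4*z^2 + z*(19 - 10*n) - 22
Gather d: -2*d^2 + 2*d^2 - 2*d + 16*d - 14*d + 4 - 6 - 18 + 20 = 0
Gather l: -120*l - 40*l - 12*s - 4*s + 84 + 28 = -160*l - 16*s + 112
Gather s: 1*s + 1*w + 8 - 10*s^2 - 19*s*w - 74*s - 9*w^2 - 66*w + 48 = -10*s^2 + s*(-19*w - 73) - 9*w^2 - 65*w + 56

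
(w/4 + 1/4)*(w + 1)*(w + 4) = w^3/4 + 3*w^2/2 + 9*w/4 + 1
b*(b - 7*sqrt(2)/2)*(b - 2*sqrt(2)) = b^3 - 11*sqrt(2)*b^2/2 + 14*b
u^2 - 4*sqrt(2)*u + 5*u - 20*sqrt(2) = (u + 5)*(u - 4*sqrt(2))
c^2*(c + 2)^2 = c^4 + 4*c^3 + 4*c^2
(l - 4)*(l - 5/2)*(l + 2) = l^3 - 9*l^2/2 - 3*l + 20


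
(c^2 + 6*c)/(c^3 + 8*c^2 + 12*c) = 1/(c + 2)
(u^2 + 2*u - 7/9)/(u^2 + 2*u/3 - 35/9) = (3*u - 1)/(3*u - 5)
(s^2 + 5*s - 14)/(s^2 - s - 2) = (s + 7)/(s + 1)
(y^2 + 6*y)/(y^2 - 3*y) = (y + 6)/(y - 3)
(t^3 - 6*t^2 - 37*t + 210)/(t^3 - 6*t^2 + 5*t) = (t^2 - t - 42)/(t*(t - 1))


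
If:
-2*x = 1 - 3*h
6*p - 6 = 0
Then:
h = 2*x/3 + 1/3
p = 1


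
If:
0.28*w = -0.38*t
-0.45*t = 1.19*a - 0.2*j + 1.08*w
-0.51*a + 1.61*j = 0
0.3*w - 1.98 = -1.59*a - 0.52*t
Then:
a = 1.15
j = 0.37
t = 1.28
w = -1.74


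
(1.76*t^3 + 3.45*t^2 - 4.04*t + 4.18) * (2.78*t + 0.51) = 4.8928*t^4 + 10.4886*t^3 - 9.4717*t^2 + 9.56*t + 2.1318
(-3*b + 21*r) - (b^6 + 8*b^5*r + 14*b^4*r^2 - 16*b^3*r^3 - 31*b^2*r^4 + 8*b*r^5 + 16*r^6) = -b^6 - 8*b^5*r - 14*b^4*r^2 + 16*b^3*r^3 + 31*b^2*r^4 - 8*b*r^5 - 3*b - 16*r^6 + 21*r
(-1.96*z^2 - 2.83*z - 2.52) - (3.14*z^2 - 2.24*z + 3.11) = -5.1*z^2 - 0.59*z - 5.63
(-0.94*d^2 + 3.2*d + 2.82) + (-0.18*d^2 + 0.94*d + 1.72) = -1.12*d^2 + 4.14*d + 4.54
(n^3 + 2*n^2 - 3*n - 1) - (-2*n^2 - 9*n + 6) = n^3 + 4*n^2 + 6*n - 7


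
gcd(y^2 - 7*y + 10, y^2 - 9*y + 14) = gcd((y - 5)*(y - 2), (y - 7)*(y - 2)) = y - 2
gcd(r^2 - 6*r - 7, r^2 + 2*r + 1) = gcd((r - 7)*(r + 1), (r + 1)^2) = r + 1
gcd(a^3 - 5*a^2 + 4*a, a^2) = a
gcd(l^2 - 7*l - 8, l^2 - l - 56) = l - 8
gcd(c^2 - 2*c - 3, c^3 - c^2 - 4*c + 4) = 1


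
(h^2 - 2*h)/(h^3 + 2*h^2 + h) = (h - 2)/(h^2 + 2*h + 1)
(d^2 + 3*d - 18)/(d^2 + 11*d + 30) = (d - 3)/(d + 5)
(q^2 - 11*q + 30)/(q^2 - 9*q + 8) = (q^2 - 11*q + 30)/(q^2 - 9*q + 8)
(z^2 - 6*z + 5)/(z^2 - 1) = (z - 5)/(z + 1)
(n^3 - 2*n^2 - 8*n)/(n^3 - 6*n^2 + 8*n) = (n + 2)/(n - 2)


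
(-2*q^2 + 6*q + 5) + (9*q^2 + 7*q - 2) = 7*q^2 + 13*q + 3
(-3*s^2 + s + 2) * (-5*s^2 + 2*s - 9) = 15*s^4 - 11*s^3 + 19*s^2 - 5*s - 18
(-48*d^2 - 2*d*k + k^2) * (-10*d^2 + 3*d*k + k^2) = 480*d^4 - 124*d^3*k - 64*d^2*k^2 + d*k^3 + k^4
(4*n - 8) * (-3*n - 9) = -12*n^2 - 12*n + 72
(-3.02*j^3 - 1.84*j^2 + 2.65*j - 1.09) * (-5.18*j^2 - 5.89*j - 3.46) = 15.6436*j^5 + 27.319*j^4 + 7.5598*j^3 - 3.5959*j^2 - 2.7489*j + 3.7714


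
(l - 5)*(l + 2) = l^2 - 3*l - 10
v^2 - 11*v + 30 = (v - 6)*(v - 5)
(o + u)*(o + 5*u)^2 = o^3 + 11*o^2*u + 35*o*u^2 + 25*u^3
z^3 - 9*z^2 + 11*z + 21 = (z - 7)*(z - 3)*(z + 1)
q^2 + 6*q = q*(q + 6)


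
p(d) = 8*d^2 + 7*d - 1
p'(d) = 16*d + 7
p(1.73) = 35.05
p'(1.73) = 34.68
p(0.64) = 6.76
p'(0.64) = 17.24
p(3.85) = 144.53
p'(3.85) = 68.60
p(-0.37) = -2.49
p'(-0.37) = 1.08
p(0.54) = 5.11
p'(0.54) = 15.64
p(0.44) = 3.63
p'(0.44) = 14.04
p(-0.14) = -1.82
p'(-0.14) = 4.76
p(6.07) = 336.25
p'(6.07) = 104.12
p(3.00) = 92.00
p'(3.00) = 55.00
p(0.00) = -1.00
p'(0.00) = 7.00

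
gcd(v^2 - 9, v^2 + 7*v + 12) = v + 3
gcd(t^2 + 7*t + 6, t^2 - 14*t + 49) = 1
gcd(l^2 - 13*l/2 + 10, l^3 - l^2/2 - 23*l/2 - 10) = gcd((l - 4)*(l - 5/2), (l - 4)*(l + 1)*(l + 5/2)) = l - 4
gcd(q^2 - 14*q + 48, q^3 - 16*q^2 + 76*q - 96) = q^2 - 14*q + 48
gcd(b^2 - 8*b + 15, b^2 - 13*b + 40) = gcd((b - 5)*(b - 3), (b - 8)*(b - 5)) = b - 5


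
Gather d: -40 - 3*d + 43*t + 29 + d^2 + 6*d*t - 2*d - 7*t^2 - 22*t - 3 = d^2 + d*(6*t - 5) - 7*t^2 + 21*t - 14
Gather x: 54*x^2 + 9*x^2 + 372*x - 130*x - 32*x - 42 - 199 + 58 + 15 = 63*x^2 + 210*x - 168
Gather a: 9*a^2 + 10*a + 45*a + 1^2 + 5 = 9*a^2 + 55*a + 6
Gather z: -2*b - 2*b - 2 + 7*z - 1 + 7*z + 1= -4*b + 14*z - 2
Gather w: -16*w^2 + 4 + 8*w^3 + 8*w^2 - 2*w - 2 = 8*w^3 - 8*w^2 - 2*w + 2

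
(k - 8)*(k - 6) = k^2 - 14*k + 48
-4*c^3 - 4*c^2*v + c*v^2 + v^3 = (-2*c + v)*(c + v)*(2*c + v)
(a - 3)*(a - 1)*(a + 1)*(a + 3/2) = a^4 - 3*a^3/2 - 11*a^2/2 + 3*a/2 + 9/2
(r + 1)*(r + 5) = r^2 + 6*r + 5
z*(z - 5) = z^2 - 5*z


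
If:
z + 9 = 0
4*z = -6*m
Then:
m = 6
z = -9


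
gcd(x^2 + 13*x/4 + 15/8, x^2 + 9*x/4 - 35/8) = 1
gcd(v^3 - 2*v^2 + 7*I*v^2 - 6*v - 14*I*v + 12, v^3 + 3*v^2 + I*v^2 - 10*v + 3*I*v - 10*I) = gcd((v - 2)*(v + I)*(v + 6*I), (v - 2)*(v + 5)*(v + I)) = v^2 + v*(-2 + I) - 2*I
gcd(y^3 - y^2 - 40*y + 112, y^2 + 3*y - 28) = y^2 + 3*y - 28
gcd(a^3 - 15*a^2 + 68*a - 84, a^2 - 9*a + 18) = a - 6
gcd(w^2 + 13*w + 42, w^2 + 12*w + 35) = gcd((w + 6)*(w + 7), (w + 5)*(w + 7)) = w + 7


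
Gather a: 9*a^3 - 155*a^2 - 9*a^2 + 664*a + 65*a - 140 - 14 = 9*a^3 - 164*a^2 + 729*a - 154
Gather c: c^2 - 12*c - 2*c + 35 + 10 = c^2 - 14*c + 45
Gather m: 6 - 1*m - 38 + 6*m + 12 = 5*m - 20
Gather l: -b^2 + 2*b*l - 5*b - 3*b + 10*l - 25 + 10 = -b^2 - 8*b + l*(2*b + 10) - 15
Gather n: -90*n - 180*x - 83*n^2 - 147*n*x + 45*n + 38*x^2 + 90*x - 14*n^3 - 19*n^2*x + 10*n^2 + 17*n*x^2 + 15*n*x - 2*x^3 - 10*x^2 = -14*n^3 + n^2*(-19*x - 73) + n*(17*x^2 - 132*x - 45) - 2*x^3 + 28*x^2 - 90*x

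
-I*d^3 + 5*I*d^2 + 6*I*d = d*(d - 6)*(-I*d - I)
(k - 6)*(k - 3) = k^2 - 9*k + 18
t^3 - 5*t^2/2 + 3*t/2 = t*(t - 3/2)*(t - 1)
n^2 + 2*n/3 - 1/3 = (n - 1/3)*(n + 1)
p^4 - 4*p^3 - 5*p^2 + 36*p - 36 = (p - 3)*(p - 2)^2*(p + 3)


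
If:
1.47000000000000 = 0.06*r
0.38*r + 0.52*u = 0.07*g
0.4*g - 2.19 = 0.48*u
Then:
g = -19.09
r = 24.50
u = -20.47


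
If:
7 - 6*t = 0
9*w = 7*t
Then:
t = 7/6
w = 49/54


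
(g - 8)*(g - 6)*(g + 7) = g^3 - 7*g^2 - 50*g + 336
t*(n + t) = n*t + t^2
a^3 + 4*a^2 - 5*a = a*(a - 1)*(a + 5)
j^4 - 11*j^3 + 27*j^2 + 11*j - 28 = (j - 7)*(j - 4)*(j - 1)*(j + 1)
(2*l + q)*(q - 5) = 2*l*q - 10*l + q^2 - 5*q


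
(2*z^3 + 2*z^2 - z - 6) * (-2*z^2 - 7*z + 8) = -4*z^5 - 18*z^4 + 4*z^3 + 35*z^2 + 34*z - 48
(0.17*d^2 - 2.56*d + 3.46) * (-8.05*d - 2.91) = -1.3685*d^3 + 20.1133*d^2 - 20.4034*d - 10.0686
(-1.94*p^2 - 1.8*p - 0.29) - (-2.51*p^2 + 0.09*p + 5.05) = 0.57*p^2 - 1.89*p - 5.34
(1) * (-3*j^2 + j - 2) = -3*j^2 + j - 2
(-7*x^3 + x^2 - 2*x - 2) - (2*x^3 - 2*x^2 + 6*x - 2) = -9*x^3 + 3*x^2 - 8*x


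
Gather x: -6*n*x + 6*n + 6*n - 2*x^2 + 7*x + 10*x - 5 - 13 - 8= 12*n - 2*x^2 + x*(17 - 6*n) - 26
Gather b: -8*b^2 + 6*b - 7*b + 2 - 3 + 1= -8*b^2 - b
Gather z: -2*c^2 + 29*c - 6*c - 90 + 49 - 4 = -2*c^2 + 23*c - 45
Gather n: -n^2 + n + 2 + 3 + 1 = -n^2 + n + 6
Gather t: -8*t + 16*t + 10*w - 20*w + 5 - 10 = 8*t - 10*w - 5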